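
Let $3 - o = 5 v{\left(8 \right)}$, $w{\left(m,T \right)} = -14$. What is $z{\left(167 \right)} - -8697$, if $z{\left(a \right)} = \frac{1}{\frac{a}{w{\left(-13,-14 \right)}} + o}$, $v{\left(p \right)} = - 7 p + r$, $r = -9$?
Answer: $\frac{38484239}{4425} \approx 8697.0$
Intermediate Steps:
$v{\left(p \right)} = -9 - 7 p$ ($v{\left(p \right)} = - 7 p - 9 = -9 - 7 p$)
$o = 328$ ($o = 3 - 5 \left(-9 - 56\right) = 3 - 5 \left(-65\right) = 3 - -325 = 3 + 325 = 328$)
$z{\left(a \right)} = \frac{1}{328 - \frac{a}{14}}$ ($z{\left(a \right)} = \frac{1}{\frac{a}{-14} + 328} = \frac{1}{a \left(- \frac{1}{14}\right) + 328} = \frac{1}{- \frac{a}{14} + 328} = \frac{1}{328 - \frac{a}{14}}$)
$z{\left(167 \right)} - -8697 = - \frac{14}{-4592 + 167} - -8697 = - \frac{14}{-4425} + 8697 = \left(-14\right) \left(- \frac{1}{4425}\right) + 8697 = \frac{14}{4425} + 8697 = \frac{38484239}{4425}$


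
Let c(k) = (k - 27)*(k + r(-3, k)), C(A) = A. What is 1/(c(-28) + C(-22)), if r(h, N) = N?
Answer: 1/3058 ≈ 0.00032701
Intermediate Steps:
c(k) = 2*k*(-27 + k) (c(k) = (k - 27)*(k + k) = (-27 + k)*(2*k) = 2*k*(-27 + k))
1/(c(-28) + C(-22)) = 1/(2*(-28)*(-27 - 28) - 22) = 1/(2*(-28)*(-55) - 22) = 1/(3080 - 22) = 1/3058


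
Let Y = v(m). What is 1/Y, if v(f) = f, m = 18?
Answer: 1/18 ≈ 0.055556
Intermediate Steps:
Y = 18
1/Y = 1/18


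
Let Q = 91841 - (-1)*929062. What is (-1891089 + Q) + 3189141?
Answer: 2318955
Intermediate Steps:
Q = 1020903 (Q = 91841 - 1*(-929062) = 91841 + 929062 = 1020903)
(-1891089 + Q) + 3189141 = (-1891089 + 1020903) + 3189141 = -870186 + 3189141 = 2318955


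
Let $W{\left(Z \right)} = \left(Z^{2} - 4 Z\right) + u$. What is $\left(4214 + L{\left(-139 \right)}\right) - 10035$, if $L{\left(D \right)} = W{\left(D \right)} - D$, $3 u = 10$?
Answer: $\frac{42595}{3} \approx 14198.0$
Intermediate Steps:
$u = \frac{10}{3}$ ($u = \frac{1}{3} \cdot 10 = \frac{10}{3} \approx 3.3333$)
$W{\left(Z \right)} = \frac{10}{3} + Z^{2} - 4 Z$ ($W{\left(Z \right)} = \left(Z^{2} - 4 Z\right) + \frac{10}{3} = \frac{10}{3} + Z^{2} - 4 Z$)
$L{\left(D \right)} = \frac{10}{3} + D^{2} - 5 D$ ($L{\left(D \right)} = \left(\frac{10}{3} + D^{2} - 4 D\right) - D = \frac{10}{3} + D^{2} - 5 D$)
$\left(4214 + L{\left(-139 \right)}\right) - 10035 = \left(4214 + \left(\frac{10}{3} + \left(-139\right)^{2} - -695\right)\right) - 10035 = \left(4214 + \left(\frac{10}{3} + 19321 + 695\right)\right) - 10035 = \left(4214 + \frac{60058}{3}\right) - 10035 = \frac{72700}{3} - 10035 = \frac{42595}{3}$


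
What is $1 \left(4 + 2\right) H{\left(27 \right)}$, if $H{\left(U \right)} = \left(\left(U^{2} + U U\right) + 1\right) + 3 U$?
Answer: $9240$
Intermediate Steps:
$H{\left(U \right)} = 1 + 2 U^{2} + 3 U$ ($H{\left(U \right)} = \left(\left(U^{2} + U^{2}\right) + 1\right) + 3 U = \left(2 U^{2} + 1\right) + 3 U = \left(1 + 2 U^{2}\right) + 3 U = 1 + 2 U^{2} + 3 U$)
$1 \left(4 + 2\right) H{\left(27 \right)} = 1 \left(4 + 2\right) \left(1 + 2 \cdot 27^{2} + 3 \cdot 27\right) = 1 \cdot 6 \left(1 + 2 \cdot 729 + 81\right) = 6 \left(1 + 1458 + 81\right) = 6 \cdot 1540 = 9240$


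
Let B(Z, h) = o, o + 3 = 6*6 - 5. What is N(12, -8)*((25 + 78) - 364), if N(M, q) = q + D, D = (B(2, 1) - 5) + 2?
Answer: -4437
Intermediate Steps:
o = 28 (o = -3 + (6*6 - 5) = -3 + (36 - 5) = -3 + 31 = 28)
B(Z, h) = 28
D = 25 (D = (28 - 5) + 2 = 23 + 2 = 25)
N(M, q) = 25 + q (N(M, q) = q + 25 = 25 + q)
N(12, -8)*((25 + 78) - 364) = (25 - 8)*((25 + 78) - 364) = 17*(103 - 364) = 17*(-261) = -4437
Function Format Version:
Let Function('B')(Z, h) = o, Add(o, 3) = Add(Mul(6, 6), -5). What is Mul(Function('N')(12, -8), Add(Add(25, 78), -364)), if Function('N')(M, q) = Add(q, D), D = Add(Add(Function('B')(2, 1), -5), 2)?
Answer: -4437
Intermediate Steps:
o = 28 (o = Add(-3, Add(Mul(6, 6), -5)) = Add(-3, Add(36, -5)) = Add(-3, 31) = 28)
Function('B')(Z, h) = 28
D = 25 (D = Add(Add(28, -5), 2) = Add(23, 2) = 25)
Function('N')(M, q) = Add(25, q) (Function('N')(M, q) = Add(q, 25) = Add(25, q))
Mul(Function('N')(12, -8), Add(Add(25, 78), -364)) = Mul(Add(25, -8), Add(Add(25, 78), -364)) = Mul(17, Add(103, -364)) = Mul(17, -261) = -4437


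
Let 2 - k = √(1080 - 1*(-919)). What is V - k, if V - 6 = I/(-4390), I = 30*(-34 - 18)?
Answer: 1912/439 + √1999 ≈ 49.066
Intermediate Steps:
I = -1560 (I = 30*(-52) = -1560)
k = 2 - √1999 (k = 2 - √(1080 - 1*(-919)) = 2 - √(1080 + 919) = 2 - √1999 ≈ -42.710)
V = 2790/439 (V = 6 - 1560/(-4390) = 6 - 1560*(-1/4390) = 6 + 156/439 = 2790/439 ≈ 6.3554)
V - k = 2790/439 - (2 - √1999) = 2790/439 + (-2 + √1999) = 1912/439 + √1999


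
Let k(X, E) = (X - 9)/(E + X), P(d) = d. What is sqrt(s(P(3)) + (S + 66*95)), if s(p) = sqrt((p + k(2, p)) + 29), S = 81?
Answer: sqrt(158775 + 15*sqrt(85))/5 ≈ 79.728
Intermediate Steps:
k(X, E) = (-9 + X)/(E + X)
s(p) = sqrt(29 + p - 7/(2 + p)) (s(p) = sqrt((p + (-9 + 2)/(p + 2)) + 29) = sqrt((p - 7/(2 + p)) + 29) = sqrt(29 + p - 7/(2 + p)))
sqrt(s(P(3)) + (S + 66*95)) = sqrt(sqrt((-7 + (2 + 3)*(29 + 3))/(2 + 3)) + (81 + 66*95)) = sqrt(sqrt((-7 + 5*32)/5) + (81 + 6270)) = sqrt(sqrt((-7 + 160)/5) + 6351) = sqrt(sqrt((1/5)*153) + 6351) = sqrt(sqrt(153/5) + 6351) = sqrt(3*sqrt(85)/5 + 6351) = sqrt(6351 + 3*sqrt(85)/5)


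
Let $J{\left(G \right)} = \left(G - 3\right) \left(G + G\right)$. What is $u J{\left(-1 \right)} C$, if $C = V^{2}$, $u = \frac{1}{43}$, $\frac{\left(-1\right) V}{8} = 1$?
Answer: $\frac{512}{43} \approx 11.907$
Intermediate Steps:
$V = -8$ ($V = \left(-8\right) 1 = -8$)
$J{\left(G \right)} = 2 G \left(-3 + G\right)$ ($J{\left(G \right)} = \left(-3 + G\right) 2 G = 2 G \left(-3 + G\right)$)
$u = \frac{1}{43} \approx 0.023256$
$C = 64$ ($C = \left(-8\right)^{2} = 64$)
$u J{\left(-1 \right)} C = \frac{2 \left(-1\right) \left(-3 - 1\right)}{43} \cdot 64 = \frac{2 \left(-1\right) \left(-4\right)}{43} \cdot 64 = \frac{1}{43} \cdot 8 \cdot 64 = \frac{8}{43} \cdot 64 = \frac{512}{43}$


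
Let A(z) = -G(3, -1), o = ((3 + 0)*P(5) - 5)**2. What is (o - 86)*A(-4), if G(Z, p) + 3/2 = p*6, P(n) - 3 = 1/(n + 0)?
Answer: -4863/10 ≈ -486.30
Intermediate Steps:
P(n) = 3 + 1/n (P(n) = 3 + 1/(n + 0) = 3 + 1/n)
o = 529/25 (o = ((3 + 0)*(3 + 1/5) - 5)**2 = (3*(3 + 1/5) - 5)**2 = (3*(16/5) - 5)**2 = (48/5 - 5)**2 = (23/5)**2 = 529/25 ≈ 21.160)
G(Z, p) = -3/2 + 6*p (G(Z, p) = -3/2 + p*6 = -3/2 + 6*p)
A(z) = 15/2 (A(z) = -(-3/2 + 6*(-1)) = -(-3/2 - 6) = -1*(-15/2) = 15/2)
(o - 86)*A(-4) = (529/25 - 86)*(15/2) = -1621/25*15/2 = -4863/10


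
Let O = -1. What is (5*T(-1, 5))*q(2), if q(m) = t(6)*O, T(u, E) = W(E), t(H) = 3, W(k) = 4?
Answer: -60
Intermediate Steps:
T(u, E) = 4
q(m) = -3 (q(m) = 3*(-1) = -3)
(5*T(-1, 5))*q(2) = (5*4)*(-3) = 20*(-3) = -60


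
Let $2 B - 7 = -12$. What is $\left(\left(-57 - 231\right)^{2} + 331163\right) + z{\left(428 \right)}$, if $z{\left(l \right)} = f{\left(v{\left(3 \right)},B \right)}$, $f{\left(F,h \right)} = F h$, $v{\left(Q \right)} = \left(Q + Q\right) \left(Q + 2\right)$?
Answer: $414032$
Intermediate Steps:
$B = - \frac{5}{2}$ ($B = \frac{7}{2} + \frac{1}{2} \left(-12\right) = \frac{7}{2} - 6 = - \frac{5}{2} \approx -2.5$)
$v{\left(Q \right)} = 2 Q \left(2 + Q\right)$
$z{\left(l \right)} = -75$ ($z{\left(l \right)} = 2 \cdot 3 \left(2 + 3\right) \left(- \frac{5}{2}\right) = 2 \cdot 3 \cdot 5 \left(- \frac{5}{2}\right) = 30 \left(- \frac{5}{2}\right) = -75$)
$\left(\left(-57 - 231\right)^{2} + 331163\right) + z{\left(428 \right)} = \left(\left(-57 - 231\right)^{2} + 331163\right) - 75 = \left(\left(-288\right)^{2} + 331163\right) - 75 = \left(82944 + 331163\right) - 75 = 414107 - 75 = 414032$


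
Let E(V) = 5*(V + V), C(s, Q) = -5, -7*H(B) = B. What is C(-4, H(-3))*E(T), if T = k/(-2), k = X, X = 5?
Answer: 125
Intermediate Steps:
k = 5
H(B) = -B/7
T = -5/2 (T = 5/(-2) = 5*(-½) = -5/2 ≈ -2.5000)
E(V) = 10*V (E(V) = 5*(2*V) = 10*V)
C(-4, H(-3))*E(T) = -50*(-5)/2 = -5*(-25) = 125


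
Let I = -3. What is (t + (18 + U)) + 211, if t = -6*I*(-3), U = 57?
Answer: 232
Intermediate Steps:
t = -54 (t = -6*(-3)*(-3) = 18*(-3) = -54)
(t + (18 + U)) + 211 = (-54 + (18 + 57)) + 211 = (-54 + 75) + 211 = 21 + 211 = 232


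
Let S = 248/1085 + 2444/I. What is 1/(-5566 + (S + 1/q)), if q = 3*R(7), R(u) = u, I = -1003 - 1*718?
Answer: -180705/1006010741 ≈ -0.00017963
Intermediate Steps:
I = -1721 (I = -1003 - 718 = -1721)
S = -71772/60235 (S = 248/1085 + 2444/(-1721) = 248*(1/1085) + 2444*(-1/1721) = 8/35 - 2444/1721 = -71772/60235 ≈ -1.1915)
q = 21 (q = 3*7 = 21)
1/(-5566 + (S + 1/q)) = 1/(-5566 + (-71772/60235 + 1/21)) = 1/(-5566 - 206711/180705) = 1/(-1006010741/180705) = -180705/1006010741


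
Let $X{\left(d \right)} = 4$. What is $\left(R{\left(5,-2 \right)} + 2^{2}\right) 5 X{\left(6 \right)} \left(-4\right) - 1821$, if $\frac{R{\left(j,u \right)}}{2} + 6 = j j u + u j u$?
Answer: $3619$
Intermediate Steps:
$R{\left(j,u \right)} = -12 + 2 j u^{2} + 2 u j^{2}$ ($R{\left(j,u \right)} = -12 + 2 \left(j j u + u j u\right) = -12 + 2 \left(j^{2} u + j u u\right) = -12 + 2 \left(u j^{2} + j u^{2}\right) = -12 + 2 \left(j u^{2} + u j^{2}\right) = -12 + \left(2 j u^{2} + 2 u j^{2}\right) = -12 + 2 j u^{2} + 2 u j^{2}$)
$\left(R{\left(5,-2 \right)} + 2^{2}\right) 5 X{\left(6 \right)} \left(-4\right) - 1821 = \left(\left(-12 + 2 \cdot 5 \left(-2\right)^{2} + 2 \left(-2\right) 5^{2}\right) + 2^{2}\right) 5 \cdot 4 \left(-4\right) - 1821 = \left(\left(-12 + 2 \cdot 5 \cdot 4 + 2 \left(-2\right) 25\right) + 4\right) 20 \left(-4\right) - 1821 = \left(\left(-12 + 40 - 100\right) + 4\right) \left(-80\right) - 1821 = \left(-72 + 4\right) \left(-80\right) - 1821 = \left(-68\right) \left(-80\right) - 1821 = 5440 - 1821 = 3619$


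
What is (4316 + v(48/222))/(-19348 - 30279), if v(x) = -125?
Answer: -4191/49627 ≈ -0.084450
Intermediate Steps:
(4316 + v(48/222))/(-19348 - 30279) = (4316 - 125)/(-19348 - 30279) = 4191/(-49627) = 4191*(-1/49627) = -4191/49627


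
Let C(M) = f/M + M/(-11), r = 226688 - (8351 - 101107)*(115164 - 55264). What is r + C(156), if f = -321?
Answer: 3178209933047/572 ≈ 5.5563e+9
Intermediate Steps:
r = 5556311088 (r = 226688 - (-92756)*59900 = 226688 - 1*(-5556084400) = 226688 + 5556084400 = 5556311088)
C(M) = -321/M - M/11 (C(M) = -321/M + M/(-11) = -321/M + M*(-1/11) = -321/M - M/11)
r + C(156) = 5556311088 + (-321/156 - 1/11*156) = 5556311088 + (-321*1/156 - 156/11) = 5556311088 + (-107/52 - 156/11) = 5556311088 - 9289/572 = 3178209933047/572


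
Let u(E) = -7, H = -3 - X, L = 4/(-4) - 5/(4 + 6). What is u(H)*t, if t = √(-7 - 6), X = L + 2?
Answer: -7*I*√13 ≈ -25.239*I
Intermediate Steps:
L = -3/2 (L = 4*(-¼) - 5/10 = -1 - 5*⅒ = -1 - ½ = -3/2 ≈ -1.5000)
X = ½ (X = -3/2 + 2 = ½ ≈ 0.50000)
H = -7/2 (H = -3 - 1*½ = -3 - ½ = -7/2 ≈ -3.5000)
t = I*√13 (t = √(-13) = I*√13 ≈ 3.6056*I)
u(H)*t = -7*I*√13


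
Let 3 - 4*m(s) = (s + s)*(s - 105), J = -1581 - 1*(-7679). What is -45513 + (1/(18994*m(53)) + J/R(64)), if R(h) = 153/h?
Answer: -344278517796929/8013521115 ≈ -42962.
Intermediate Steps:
J = 6098 (J = -1581 + 7679 = 6098)
m(s) = ¾ - s*(-105 + s)/2 (m(s) = ¾ - (s + s)*(s - 105)/4 = ¾ - 2*s*(-105 + s)/4 = ¾ - s*(-105 + s)/2)
-45513 + (1/(18994*m(53)) + J/R(64)) = -45513 + (1/(18994*(¾ - ½*53² + (105/2)*53)) + 6098/((153/64))) = -45513 + (1/(18994*(¾ - ½*2809 + 5565/2)) + 6098/((153*(1/64)))) = -45513 + (1/(18994*(¾ - 2809/2 + 5565/2)) + 6098/(153/64)) = -45513 + (1/(18994*(5515/4)) + 6098*(64/153)) = -45513 + ((1/18994)*(4/5515) + 390272/153) = -45513 + (2/52375955 + 390272/153) = -45513 + 20440868710066/8013521115 = -344278517796929/8013521115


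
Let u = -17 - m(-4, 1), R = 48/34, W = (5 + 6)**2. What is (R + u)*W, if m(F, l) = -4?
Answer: -23837/17 ≈ -1402.2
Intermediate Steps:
W = 121 (W = 11**2 = 121)
R = 24/17 (R = 48*(1/34) = 24/17 ≈ 1.4118)
u = -13 (u = -17 - 1*(-4) = -17 + 4 = -13)
(R + u)*W = (24/17 - 13)*121 = -197/17*121 = -23837/17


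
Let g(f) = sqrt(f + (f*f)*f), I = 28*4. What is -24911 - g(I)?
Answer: -24911 - 4*sqrt(87815) ≈ -26096.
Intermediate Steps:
I = 112
g(f) = sqrt(f + f**3) (g(f) = sqrt(f + f**2*f) = sqrt(f + f**3))
-24911 - g(I) = -24911 - sqrt(112 + 112**3) = -24911 - sqrt(112 + 1404928) = -24911 - sqrt(1405040) = -24911 - 4*sqrt(87815)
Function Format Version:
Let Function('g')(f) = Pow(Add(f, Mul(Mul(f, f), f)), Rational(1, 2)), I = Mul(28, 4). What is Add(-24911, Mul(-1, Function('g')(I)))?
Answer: Add(-24911, Mul(-4, Pow(87815, Rational(1, 2)))) ≈ -26096.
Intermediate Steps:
I = 112
Function('g')(f) = Pow(Add(f, Pow(f, 3)), Rational(1, 2)) (Function('g')(f) = Pow(Add(f, Mul(Pow(f, 2), f)), Rational(1, 2)) = Pow(Add(f, Pow(f, 3)), Rational(1, 2)))
Add(-24911, Mul(-1, Function('g')(I))) = Add(-24911, Mul(-1, Pow(Add(112, Pow(112, 3)), Rational(1, 2)))) = Add(-24911, Mul(-1, Pow(Add(112, 1404928), Rational(1, 2)))) = Add(-24911, Mul(-1, Pow(1405040, Rational(1, 2)))) = Add(-24911, Mul(-1, Mul(4, Pow(87815, Rational(1, 2))))) = Add(-24911, Mul(-4, Pow(87815, Rational(1, 2))))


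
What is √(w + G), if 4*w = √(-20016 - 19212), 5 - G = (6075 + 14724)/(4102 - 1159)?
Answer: √(-884208 + 213858*I*√9807)/654 ≈ 4.8729 + 5.0806*I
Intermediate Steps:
G = -676/327 (G = 5 - (6075 + 14724)/(4102 - 1159) = 5 - 20799/2943 = 5 - 1*2311/327 = 5 - 2311/327 = -676/327 ≈ -2.0673)
w = I*√9807/2 (w = √(-20016 - 19212)/4 = √(-39228)/4 = (2*I*√9807)/4 = I*√9807/2 ≈ 49.515*I)
√(w + G) = √(I*√9807/2 - 676/327) = √(-676/327 + I*√9807/2)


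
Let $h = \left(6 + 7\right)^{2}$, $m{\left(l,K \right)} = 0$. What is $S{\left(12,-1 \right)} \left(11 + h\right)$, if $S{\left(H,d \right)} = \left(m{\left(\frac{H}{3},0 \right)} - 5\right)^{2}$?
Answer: $4500$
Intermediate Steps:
$S{\left(H,d \right)} = 25$ ($S{\left(H,d \right)} = \left(0 - 5\right)^{2} = \left(-5\right)^{2} = 25$)
$h = 169$ ($h = 13^{2} = 169$)
$S{\left(12,-1 \right)} \left(11 + h\right) = 25 \left(11 + 169\right) = 25 \cdot 180 = 4500$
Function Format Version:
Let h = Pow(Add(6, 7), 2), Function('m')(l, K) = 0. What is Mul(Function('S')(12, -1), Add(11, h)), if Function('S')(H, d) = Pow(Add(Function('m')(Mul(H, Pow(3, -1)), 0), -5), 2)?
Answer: 4500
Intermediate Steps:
Function('S')(H, d) = 25 (Function('S')(H, d) = Pow(Add(0, -5), 2) = Pow(-5, 2) = 25)
h = 169 (h = Pow(13, 2) = 169)
Mul(Function('S')(12, -1), Add(11, h)) = Mul(25, Add(11, 169)) = Mul(25, 180) = 4500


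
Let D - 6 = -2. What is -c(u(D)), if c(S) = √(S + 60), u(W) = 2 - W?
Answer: -√58 ≈ -7.6158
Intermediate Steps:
D = 4 (D = 6 - 2 = 4)
c(S) = √(60 + S)
-c(u(D)) = -√(60 + (2 - 1*4)) = -√(60 + (2 - 4)) = -√(60 - 2) = -√58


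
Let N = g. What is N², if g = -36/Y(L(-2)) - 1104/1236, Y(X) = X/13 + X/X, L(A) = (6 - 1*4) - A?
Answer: 2476853824/3066001 ≈ 807.84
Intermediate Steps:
L(A) = 2 - A (L(A) = (6 - 4) - A = 2 - A)
Y(X) = 1 + X/13 (Y(X) = X*(1/13) + 1 = X/13 + 1 = 1 + X/13)
g = -49768/1751 (g = -36/(1 + (2 - 1*(-2))/13) - 1104/1236 = -36/(1 + (2 + 2)/13) - 1104*1/1236 = -36/(1 + (1/13)*4) - 92/103 = -36/(1 + 4/13) - 92/103 = -36/17/13 - 92/103 = -36*13/17 - 92/103 = -468/17 - 92/103 = -49768/1751 ≈ -28.423)
N = -49768/1751 ≈ -28.423
N² = (-49768/1751)² = 2476853824/3066001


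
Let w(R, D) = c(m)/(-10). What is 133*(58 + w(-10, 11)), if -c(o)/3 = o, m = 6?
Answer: 39767/5 ≈ 7953.4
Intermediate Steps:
c(o) = -3*o
w(R, D) = 9/5 (w(R, D) = -3*6/(-10) = -18*(-1/10) = 9/5)
133*(58 + w(-10, 11)) = 133*(58 + 9/5) = 133*(299/5) = 39767/5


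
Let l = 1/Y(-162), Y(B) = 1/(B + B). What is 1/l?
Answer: -1/324 ≈ -0.0030864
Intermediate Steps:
Y(B) = 1/(2*B)
l = -324 (l = 1/((½)/(-162)) = 1/((½)*(-1/162)) = 1/(-1/324) = -324)
1/l = 1/(-324) = -1/324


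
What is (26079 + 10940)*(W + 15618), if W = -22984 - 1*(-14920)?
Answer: 279641526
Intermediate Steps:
W = -8064 (W = -22984 + 14920 = -8064)
(26079 + 10940)*(W + 15618) = (26079 + 10940)*(-8064 + 15618) = 37019*7554 = 279641526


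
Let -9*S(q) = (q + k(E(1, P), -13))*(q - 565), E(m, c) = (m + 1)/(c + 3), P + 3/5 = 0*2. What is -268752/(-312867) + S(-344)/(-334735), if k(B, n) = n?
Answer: 33747248713/34909178415 ≈ 0.96672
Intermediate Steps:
P = -⅗ (P = -⅗ + 0*2 = -⅗ + 0 = -⅗ ≈ -0.60000)
E(m, c) = (1 + m)/(3 + c)
S(q) = -(-565 + q)*(-13 + q)/9 (S(q) = -(q - 13)*(q - 565)/9 = -(-13 + q)*(-565 + q)/9 = -(-565 + q)*(-13 + q)/9)
-268752/(-312867) + S(-344)/(-334735) = -268752/(-312867) + (-7345/9 - ⅑*(-344)² + (578/9)*(-344))/(-334735) = -268752*(-1/312867) + (-7345/9 - ⅑*118336 - 198832/9)*(-1/334735) = 89584/104289 + (-7345/9 - 118336/9 - 198832/9)*(-1/334735) = 89584/104289 - 36057*(-1/334735) = 89584/104289 + 36057/334735 = 33747248713/34909178415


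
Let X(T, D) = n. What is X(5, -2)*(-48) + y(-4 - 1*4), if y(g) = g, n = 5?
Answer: -248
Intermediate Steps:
X(T, D) = 5
X(5, -2)*(-48) + y(-4 - 1*4) = 5*(-48) + (-4 - 1*4) = -240 + (-4 - 4) = -240 - 8 = -248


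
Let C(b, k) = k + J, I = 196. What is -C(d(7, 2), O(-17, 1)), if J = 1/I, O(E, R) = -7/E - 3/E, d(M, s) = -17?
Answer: -1977/3332 ≈ -0.59334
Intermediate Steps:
O(E, R) = -10/E
J = 1/196 ≈ 0.0051020
C(b, k) = 1/196 + k (C(b, k) = k + 1/196 = 1/196 + k)
-C(d(7, 2), O(-17, 1)) = -(1/196 - 10/(-17)) = -(1/196 - 10*(-1/17)) = -(1/196 + 10/17) = -1*1977/3332 = -1977/3332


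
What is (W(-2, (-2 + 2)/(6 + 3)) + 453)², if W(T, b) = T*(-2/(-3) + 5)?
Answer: 1755625/9 ≈ 1.9507e+5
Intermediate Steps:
W(T, b) = 17*T/3 (W(T, b) = T*(-2*(-⅓) + 5) = T*(⅔ + 5) = T*(17/3) = 17*T/3)
(W(-2, (-2 + 2)/(6 + 3)) + 453)² = ((17/3)*(-2) + 453)² = (-34/3 + 453)² = (1325/3)² = 1755625/9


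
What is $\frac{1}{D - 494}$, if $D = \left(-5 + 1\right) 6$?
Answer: $- \frac{1}{518} \approx -0.0019305$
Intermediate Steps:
$D = -24$ ($D = \left(-4\right) 6 = -24$)
$\frac{1}{D - 494} = \frac{1}{-24 - 494} = \frac{1}{-518} = - \frac{1}{518}$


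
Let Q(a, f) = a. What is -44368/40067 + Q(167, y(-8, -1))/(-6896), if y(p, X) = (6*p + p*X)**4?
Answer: -312652917/276302032 ≈ -1.1316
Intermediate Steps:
y(p, X) = (6*p + X*p)**4
-44368/40067 + Q(167, y(-8, -1))/(-6896) = -44368/40067 + 167/(-6896) = -44368*1/40067 + 167*(-1/6896) = -44368/40067 - 167/6896 = -312652917/276302032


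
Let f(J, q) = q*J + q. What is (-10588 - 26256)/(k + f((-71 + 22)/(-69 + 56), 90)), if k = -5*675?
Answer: 478972/38295 ≈ 12.507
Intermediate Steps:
k = -3375
f(J, q) = q + J*q (f(J, q) = J*q + q = q + J*q)
(-10588 - 26256)/(k + f((-71 + 22)/(-69 + 56), 90)) = (-10588 - 26256)/(-3375 + 90*(1 + (-71 + 22)/(-69 + 56))) = -36844/(-3375 + 90*(1 - 49/(-13))) = -36844/(-3375 + 90*(1 - 49*(-1/13))) = -36844/(-3375 + 90*(1 + 49/13)) = -36844/(-3375 + 90*(62/13)) = -36844/(-3375 + 5580/13) = -36844/(-38295/13) = -36844*(-13/38295) = 478972/38295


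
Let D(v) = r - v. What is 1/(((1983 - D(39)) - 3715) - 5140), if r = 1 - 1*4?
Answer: -1/6830 ≈ -0.00014641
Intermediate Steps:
r = -3 (r = 1 - 4 = -3)
D(v) = -3 - v
1/(((1983 - D(39)) - 3715) - 5140) = 1/(((1983 - (-3 - 1*39)) - 3715) - 5140) = 1/(((1983 - (-3 - 39)) - 3715) - 5140) = 1/(((1983 - 1*(-42)) - 3715) - 5140) = 1/(((1983 + 42) - 3715) - 5140) = 1/((2025 - 3715) - 5140) = 1/(-1690 - 5140) = 1/(-6830) = -1/6830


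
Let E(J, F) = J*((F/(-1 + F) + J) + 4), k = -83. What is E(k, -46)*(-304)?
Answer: -92525744/47 ≈ -1.9686e+6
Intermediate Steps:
E(J, F) = J*(4 + J + F/(-1 + F)) (E(J, F) = J*((F/(-1 + F) + J) + 4) = J*((J + F/(-1 + F)) + 4) = J*(4 + J + F/(-1 + F)))
E(k, -46)*(-304) = -83*(-4 - 1*(-83) + 5*(-46) - 46*(-83))/(-1 - 46)*(-304) = -83*(-4 + 83 - 230 + 3818)/(-47)*(-304) = -83*(-1/47)*3667*(-304) = (304361/47)*(-304) = -92525744/47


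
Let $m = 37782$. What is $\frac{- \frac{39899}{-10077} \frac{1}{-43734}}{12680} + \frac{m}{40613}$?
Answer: $\frac{211132287503145593}{226952402153811120} \approx 0.93029$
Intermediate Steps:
$\frac{- \frac{39899}{-10077} \frac{1}{-43734}}{12680} + \frac{m}{40613} = \frac{- \frac{39899}{-10077} \frac{1}{-43734}}{12680} + \frac{37782}{40613} = \left(-39899\right) \left(- \frac{1}{10077}\right) \left(- \frac{1}{43734}\right) \frac{1}{12680} + 37782 \cdot \frac{1}{40613} = \frac{39899}{10077} \left(- \frac{1}{43734}\right) \frac{1}{12680} + \frac{37782}{40613} = \left(- \frac{39899}{440707518}\right) \frac{1}{12680} + \frac{37782}{40613} = - \frac{39899}{5588171328240} + \frac{37782}{40613} = \frac{211132287503145593}{226952402153811120}$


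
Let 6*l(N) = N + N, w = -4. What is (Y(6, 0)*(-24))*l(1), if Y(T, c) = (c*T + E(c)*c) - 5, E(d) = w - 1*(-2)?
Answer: 40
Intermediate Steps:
E(d) = -2 (E(d) = -4 - 1*(-2) = -4 + 2 = -2)
l(N) = N/3 (l(N) = (N + N)/6 = (2*N)/6 = N/3)
Y(T, c) = -5 - 2*c + T*c (Y(T, c) = (c*T - 2*c) - 5 = (T*c - 2*c) - 5 = (-2*c + T*c) - 5 = -5 - 2*c + T*c)
(Y(6, 0)*(-24))*l(1) = ((-5 - 2*0 + 6*0)*(-24))*((⅓)*1) = ((-5 + 0 + 0)*(-24))*(⅓) = -5*(-24)*(⅓) = 120*(⅓) = 40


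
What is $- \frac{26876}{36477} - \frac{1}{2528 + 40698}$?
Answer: $- \frac{1161778453}{1576754802} \approx -0.73682$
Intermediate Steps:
$- \frac{26876}{36477} - \frac{1}{2528 + 40698} = \left(-26876\right) \frac{1}{36477} - \frac{1}{43226} = - \frac{26876}{36477} - \frac{1}{43226} = - \frac{1161778453}{1576754802}$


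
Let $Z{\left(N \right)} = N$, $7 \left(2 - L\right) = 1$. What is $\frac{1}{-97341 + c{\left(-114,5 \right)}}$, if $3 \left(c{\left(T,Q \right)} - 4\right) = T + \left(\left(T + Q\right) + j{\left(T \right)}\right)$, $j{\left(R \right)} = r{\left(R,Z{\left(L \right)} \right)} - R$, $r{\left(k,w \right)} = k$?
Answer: $- \frac{3}{292234} \approx -1.0266 \cdot 10^{-5}$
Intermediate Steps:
$L = \frac{13}{7}$ ($L = 2 - \frac{1}{7} = \frac{13}{7} \approx 1.8571$)
$j{\left(R \right)} = 0$ ($j{\left(R \right)} = R - R = 0$)
$c{\left(T,Q \right)} = 4 + \frac{Q}{3} + \frac{2 T}{3}$ ($c{\left(T,Q \right)} = 4 + \frac{T + \left(\left(T + Q\right) + 0\right)}{3} = 4 + \frac{T + \left(\left(Q + T\right) + 0\right)}{3} = 4 + \frac{T + \left(Q + T\right)}{3} = 4 + \frac{Q + 2 T}{3} = 4 + \left(\frac{Q}{3} + \frac{2 T}{3}\right) = 4 + \frac{Q}{3} + \frac{2 T}{3}$)
$\frac{1}{-97341 + c{\left(-114,5 \right)}} = \frac{1}{-97341 + \left(4 + \frac{1}{3} \cdot 5 + \frac{2}{3} \left(-114\right)\right)} = \frac{1}{-97341 + \left(4 + \frac{5}{3} - 76\right)} = \frac{1}{-97341 - \frac{211}{3}} = \frac{1}{- \frac{292234}{3}} = - \frac{3}{292234}$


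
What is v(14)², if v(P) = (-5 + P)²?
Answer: 6561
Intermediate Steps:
v(14)² = ((-5 + 14)²)² = (9²)² = 81² = 6561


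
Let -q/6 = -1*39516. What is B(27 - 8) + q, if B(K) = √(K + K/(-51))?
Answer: 237096 + 5*√1938/51 ≈ 2.3710e+5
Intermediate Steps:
B(K) = 5*√102*√K/51 (B(K) = √(K + K*(-1/51)) = √(K - K/51) = √(50*K/51) = 5*√102*√K/51)
q = 237096 (q = -(-6)*39516 = -6*(-39516) = 237096)
B(27 - 8) + q = 5*√102*√(27 - 8)/51 + 237096 = 5*√102*√19/51 + 237096 = 5*√1938/51 + 237096 = 237096 + 5*√1938/51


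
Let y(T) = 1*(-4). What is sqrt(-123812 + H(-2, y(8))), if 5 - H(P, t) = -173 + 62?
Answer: 12*I*sqrt(859) ≈ 351.7*I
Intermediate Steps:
y(T) = -4
H(P, t) = 116 (H(P, t) = 5 - (-173 + 62) = 5 - 1*(-111) = 5 + 111 = 116)
sqrt(-123812 + H(-2, y(8))) = sqrt(-123812 + 116) = sqrt(-123696) = 12*I*sqrt(859)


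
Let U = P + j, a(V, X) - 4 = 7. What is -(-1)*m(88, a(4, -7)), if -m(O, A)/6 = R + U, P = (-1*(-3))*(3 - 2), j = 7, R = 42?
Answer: -312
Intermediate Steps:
a(V, X) = 11 (a(V, X) = 4 + 7 = 11)
P = 3 (P = 3*1 = 3)
U = 10 (U = 3 + 7 = 10)
m(O, A) = -312 (m(O, A) = -6*(42 + 10) = -6*52 = -312)
-(-1)*m(88, a(4, -7)) = -(-1)*(-312) = -1*312 = -312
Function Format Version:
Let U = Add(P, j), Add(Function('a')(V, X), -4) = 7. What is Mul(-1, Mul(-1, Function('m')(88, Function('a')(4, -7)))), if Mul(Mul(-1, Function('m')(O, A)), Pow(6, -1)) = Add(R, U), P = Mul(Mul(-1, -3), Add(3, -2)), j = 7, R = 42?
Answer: -312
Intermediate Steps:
Function('a')(V, X) = 11 (Function('a')(V, X) = Add(4, 7) = 11)
P = 3 (P = Mul(3, 1) = 3)
U = 10 (U = Add(3, 7) = 10)
Function('m')(O, A) = -312 (Function('m')(O, A) = Mul(-6, Add(42, 10)) = Mul(-6, 52) = -312)
Mul(-1, Mul(-1, Function('m')(88, Function('a')(4, -7)))) = Mul(-1, Mul(-1, -312)) = Mul(-1, 312) = -312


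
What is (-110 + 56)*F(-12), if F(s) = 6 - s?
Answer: -972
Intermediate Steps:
(-110 + 56)*F(-12) = (-110 + 56)*(6 - 1*(-12)) = -54*(6 + 12) = -54*18 = -972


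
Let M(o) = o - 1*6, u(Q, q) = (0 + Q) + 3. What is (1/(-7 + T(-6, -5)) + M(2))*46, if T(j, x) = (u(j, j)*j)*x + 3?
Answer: -8671/47 ≈ -184.49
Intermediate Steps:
u(Q, q) = 3 + Q (u(Q, q) = Q + 3 = 3 + Q)
M(o) = -6 + o (M(o) = o - 6 = -6 + o)
T(j, x) = 3 + j*x*(3 + j) (T(j, x) = ((3 + j)*j)*x + 3 = (j*(3 + j))*x + 3 = j*x*(3 + j) + 3 = 3 + j*x*(3 + j))
(1/(-7 + T(-6, -5)) + M(2))*46 = (1/(-7 + (3 - 6*(-5)*(3 - 6))) + (-6 + 2))*46 = (1/(-7 + (3 - 6*(-5)*(-3))) - 4)*46 = (1/(-7 + (3 - 90)) - 4)*46 = (1/(-7 - 87) - 4)*46 = (1/(-94) - 4)*46 = (-1/94 - 4)*46 = -377/94*46 = -8671/47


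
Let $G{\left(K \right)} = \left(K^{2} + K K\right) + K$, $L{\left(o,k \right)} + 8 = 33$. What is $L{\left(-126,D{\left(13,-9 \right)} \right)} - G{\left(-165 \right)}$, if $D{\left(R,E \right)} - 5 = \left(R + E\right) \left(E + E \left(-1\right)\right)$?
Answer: $-54260$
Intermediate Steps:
$D{\left(R,E \right)} = 5$ ($D{\left(R,E \right)} = 5 + \left(R + E\right) \left(E + E \left(-1\right)\right) = 5 + \left(E + R\right) \left(E - E\right) = 5 + \left(E + R\right) 0 = 5 + 0 = 5$)
$L{\left(o,k \right)} = 25$ ($L{\left(o,k \right)} = -8 + 33 = 25$)
$G{\left(K \right)} = K + 2 K^{2}$ ($G{\left(K \right)} = \left(K^{2} + K^{2}\right) + K = 2 K^{2} + K = K + 2 K^{2}$)
$L{\left(-126,D{\left(13,-9 \right)} \right)} - G{\left(-165 \right)} = 25 - - 165 \left(1 + 2 \left(-165\right)\right) = 25 - - 165 \left(1 - 330\right) = 25 - \left(-165\right) \left(-329\right) = 25 - 54285 = -54260$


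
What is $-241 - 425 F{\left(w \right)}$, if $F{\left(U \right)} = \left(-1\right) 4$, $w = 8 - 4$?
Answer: $1459$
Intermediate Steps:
$w = 4$ ($w = 8 - 4 = 4$)
$F{\left(U \right)} = -4$
$-241 - 425 F{\left(w \right)} = -241 - -1700 = -241 + 1700 = 1459$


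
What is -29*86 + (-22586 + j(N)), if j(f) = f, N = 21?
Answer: -25059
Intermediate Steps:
-29*86 + (-22586 + j(N)) = -29*86 + (-22586 + 21) = -2494 - 22565 = -25059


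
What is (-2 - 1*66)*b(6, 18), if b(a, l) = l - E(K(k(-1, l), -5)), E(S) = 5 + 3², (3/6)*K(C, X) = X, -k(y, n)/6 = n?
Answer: -272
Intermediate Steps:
k(y, n) = -6*n
K(C, X) = 2*X
E(S) = 14 (E(S) = 5 + 9 = 14)
b(a, l) = -14 + l (b(a, l) = l - 1*14 = l - 14 = -14 + l)
(-2 - 1*66)*b(6, 18) = (-2 - 1*66)*(-14 + 18) = (-2 - 66)*4 = -68*4 = -272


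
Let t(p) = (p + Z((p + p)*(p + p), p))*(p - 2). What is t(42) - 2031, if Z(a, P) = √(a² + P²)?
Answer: -351 + 8400*√1129 ≈ 2.8189e+5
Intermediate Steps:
Z(a, P) = √(P² + a²)
t(p) = (-2 + p)*(p + √(p² + 16*p⁴)) (t(p) = (p + √(p² + ((p + p)*(p + p))²))*(p - 2) = (p + √(p² + ((2*p)*(2*p))²))*(-2 + p) = (p + √(p² + (4*p²)²))*(-2 + p) = (p + √(p² + 16*p⁴))*(-2 + p) = (-2 + p)*(p + √(p² + 16*p⁴)))
t(42) - 2031 = (42² - 2*42 - 2*√(42² + 16*42⁴) + 42*√(42² + 16*42⁴)) - 2031 = (1764 - 84 - 2*√(1764 + 16*3111696) + 42*√(1764 + 16*3111696)) - 2031 = (1764 - 84 - 2*√(1764 + 49787136) + 42*√(1764 + 49787136)) - 2031 = (1764 - 84 - 420*√1129 + 42*√49788900) - 2031 = (1764 - 84 - 420*√1129 + 42*(210*√1129)) - 2031 = (1764 - 84 - 420*√1129 + 8820*√1129) - 2031 = (1680 + 8400*√1129) - 2031 = -351 + 8400*√1129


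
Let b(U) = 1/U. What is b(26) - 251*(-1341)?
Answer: 8751367/26 ≈ 3.3659e+5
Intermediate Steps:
b(26) - 251*(-1341) = 1/26 - 251*(-1341) = 1/26 + 336591 = 8751367/26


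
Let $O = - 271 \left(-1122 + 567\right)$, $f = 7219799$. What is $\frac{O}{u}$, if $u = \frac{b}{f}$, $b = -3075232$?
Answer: $- \frac{1085893868595}{3075232} \approx -3.5311 \cdot 10^{5}$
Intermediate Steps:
$u = - \frac{3075232}{7219799} \approx -0.42594$
$O = 150405$ ($O = \left(-271\right) \left(-555\right) = 150405$)
$\frac{O}{u} = \frac{150405}{- \frac{3075232}{7219799}} = 150405 \left(- \frac{7219799}{3075232}\right) = - \frac{1085893868595}{3075232}$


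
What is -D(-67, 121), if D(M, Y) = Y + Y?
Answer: -242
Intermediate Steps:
D(M, Y) = 2*Y
-D(-67, 121) = -2*121 = -1*242 = -242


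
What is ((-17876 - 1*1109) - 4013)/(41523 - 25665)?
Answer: -3833/2643 ≈ -1.4502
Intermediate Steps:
((-17876 - 1*1109) - 4013)/(41523 - 25665) = ((-17876 - 1109) - 4013)/15858 = (-18985 - 4013)*(1/15858) = -22998*1/15858 = -3833/2643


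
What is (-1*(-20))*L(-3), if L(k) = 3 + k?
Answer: 0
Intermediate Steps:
(-1*(-20))*L(-3) = (-1*(-20))*(3 - 3) = 20*0 = 0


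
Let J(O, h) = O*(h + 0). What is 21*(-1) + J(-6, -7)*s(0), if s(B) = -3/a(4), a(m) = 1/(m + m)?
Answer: -1029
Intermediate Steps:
J(O, h) = O*h
a(m) = 1/(2*m)
s(B) = -24 (s(B) = -3/((1/2)/4) = -3/((1/2)*(1/4)) = -3/1/8 = -3*8 = -24)
21*(-1) + J(-6, -7)*s(0) = 21*(-1) - 6*(-7)*(-24) = -21 + 42*(-24) = -21 - 1008 = -1029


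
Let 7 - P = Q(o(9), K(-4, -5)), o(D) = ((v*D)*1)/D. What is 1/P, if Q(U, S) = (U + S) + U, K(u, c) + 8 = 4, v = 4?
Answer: ⅓ ≈ 0.33333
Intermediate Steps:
K(u, c) = -4 (K(u, c) = -8 + 4 = -4)
o(D) = 4 (o(D) = ((4*D)*1)/D = (4*D)/D = 4)
Q(U, S) = S + 2*U (Q(U, S) = (S + U) + U = S + 2*U)
P = 3 (P = 7 - (-4 + 2*4) = 7 - (-4 + 8) = 7 - 1*4 = 7 - 4 = 3)
1/P = 1/3 = ⅓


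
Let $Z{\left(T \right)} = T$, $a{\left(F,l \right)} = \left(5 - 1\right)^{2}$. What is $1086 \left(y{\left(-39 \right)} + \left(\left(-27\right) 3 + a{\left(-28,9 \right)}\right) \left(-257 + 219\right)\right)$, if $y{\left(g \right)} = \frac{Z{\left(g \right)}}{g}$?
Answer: $2683506$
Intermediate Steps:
$a{\left(F,l \right)} = 16$ ($a{\left(F,l \right)} = 4^{2} = 16$)
$y{\left(g \right)} = 1$ ($y{\left(g \right)} = \frac{g}{g} = 1$)
$1086 \left(y{\left(-39 \right)} + \left(\left(-27\right) 3 + a{\left(-28,9 \right)}\right) \left(-257 + 219\right)\right) = 1086 \left(1 + \left(\left(-27\right) 3 + 16\right) \left(-257 + 219\right)\right) = 1086 \left(1 + \left(-81 + 16\right) \left(-38\right)\right) = 1086 \left(1 - -2470\right) = 1086 \left(1 + 2470\right) = 1086 \cdot 2471 = 2683506$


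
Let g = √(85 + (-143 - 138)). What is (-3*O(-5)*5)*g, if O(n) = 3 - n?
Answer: -1680*I ≈ -1680.0*I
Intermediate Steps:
g = 14*I (g = √(85 - 281) = √(-196) = 14*I ≈ 14.0*I)
(-3*O(-5)*5)*g = (-3*(3 - 1*(-5))*5)*(14*I) = (-3*(3 + 5)*5)*(14*I) = (-3*8*5)*(14*I) = (-24*5)*(14*I) = -1680*I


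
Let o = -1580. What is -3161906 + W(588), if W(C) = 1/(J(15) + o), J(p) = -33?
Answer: -5100154379/1613 ≈ -3.1619e+6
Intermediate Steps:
W(C) = -1/1613 (W(C) = 1/(-33 - 1580) = 1/(-1613) = -1/1613)
-3161906 + W(588) = -3161906 - 1/1613 = -5100154379/1613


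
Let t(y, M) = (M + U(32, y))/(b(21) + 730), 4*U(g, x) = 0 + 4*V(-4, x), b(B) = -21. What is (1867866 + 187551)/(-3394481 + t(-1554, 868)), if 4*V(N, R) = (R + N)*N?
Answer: -485763551/802228201 ≈ -0.60552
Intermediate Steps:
V(N, R) = N*(N + R)/4 (V(N, R) = ((R + N)*N)/4 = ((N + R)*N)/4 = (N*(N + R))/4 = N*(N + R)/4)
U(g, x) = 4 - x (U(g, x) = (0 + 4*((¼)*(-4)*(-4 + x)))/4 = (0 + 4*(4 - x))/4 = (0 + (16 - 4*x))/4 = (16 - 4*x)/4 = 4 - x)
t(y, M) = 4/709 - y/709 + M/709 (t(y, M) = (M + (4 - y))/(-21 + 730) = (4 + M - y)/709 = (4 + M - y)*(1/709) = 4/709 - y/709 + M/709)
(1867866 + 187551)/(-3394481 + t(-1554, 868)) = (1867866 + 187551)/(-3394481 + (4/709 - 1/709*(-1554) + (1/709)*868)) = 2055417/(-3394481 + (4/709 + 1554/709 + 868/709)) = 2055417/(-3394481 + 2426/709) = 2055417/(-2406684603/709) = 2055417*(-709/2406684603) = -485763551/802228201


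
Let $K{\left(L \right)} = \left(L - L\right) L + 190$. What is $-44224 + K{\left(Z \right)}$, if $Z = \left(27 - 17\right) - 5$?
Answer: $-44034$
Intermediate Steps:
$Z = 5$ ($Z = 10 - 5 = 5$)
$K{\left(L \right)} = 190$ ($K{\left(L \right)} = 0 L + 190 = 0 + 190 = 190$)
$-44224 + K{\left(Z \right)} = -44224 + 190 = -44034$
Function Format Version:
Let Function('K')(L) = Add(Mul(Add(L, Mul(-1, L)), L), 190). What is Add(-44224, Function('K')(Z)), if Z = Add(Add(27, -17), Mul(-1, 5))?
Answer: -44034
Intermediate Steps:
Z = 5 (Z = Add(10, -5) = 5)
Function('K')(L) = 190 (Function('K')(L) = Add(Mul(0, L), 190) = Add(0, 190) = 190)
Add(-44224, Function('K')(Z)) = Add(-44224, 190) = -44034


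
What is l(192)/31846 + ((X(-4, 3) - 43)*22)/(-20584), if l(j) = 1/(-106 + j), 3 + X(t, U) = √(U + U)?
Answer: 346455207/7046819188 - 11*√6/10292 ≈ 0.046547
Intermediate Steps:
X(t, U) = -3 + √2*√U (X(t, U) = -3 + √(U + U) = -3 + √(2*U) = -3 + √2*√U)
l(192)/31846 + ((X(-4, 3) - 43)*22)/(-20584) = 1/((-106 + 192)*31846) + (((-3 + √2*√3) - 43)*22)/(-20584) = (1/31846)/86 + (((-3 + √6) - 43)*22)*(-1/20584) = (1/86)*(1/31846) + ((-46 + √6)*22)*(-1/20584) = 1/2738756 + (-1012 + 22*√6)*(-1/20584) = 1/2738756 + (253/5146 - 11*√6/10292) = 346455207/7046819188 - 11*√6/10292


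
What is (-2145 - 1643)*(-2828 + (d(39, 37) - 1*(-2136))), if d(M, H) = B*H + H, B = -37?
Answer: 7666912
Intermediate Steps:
d(M, H) = -36*H (d(M, H) = -37*H + H = -36*H)
(-2145 - 1643)*(-2828 + (d(39, 37) - 1*(-2136))) = (-2145 - 1643)*(-2828 + (-36*37 - 1*(-2136))) = -3788*(-2828 + (-1332 + 2136)) = -3788*(-2828 + 804) = -3788*(-2024) = 7666912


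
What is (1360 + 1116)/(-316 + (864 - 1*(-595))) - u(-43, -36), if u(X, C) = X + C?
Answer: 92773/1143 ≈ 81.166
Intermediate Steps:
u(X, C) = C + X
(1360 + 1116)/(-316 + (864 - 1*(-595))) - u(-43, -36) = (1360 + 1116)/(-316 + (864 - 1*(-595))) - (-36 - 43) = 2476/(-316 + (864 + 595)) - 1*(-79) = 2476/(-316 + 1459) + 79 = 2476/1143 + 79 = 92773/1143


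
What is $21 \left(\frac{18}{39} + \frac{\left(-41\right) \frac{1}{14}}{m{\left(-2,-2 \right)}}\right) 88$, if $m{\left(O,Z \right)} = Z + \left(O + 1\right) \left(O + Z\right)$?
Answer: $- \frac{24090}{13} \approx -1853.1$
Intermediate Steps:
$m{\left(O,Z \right)} = Z + \left(1 + O\right) \left(O + Z\right)$
$21 \left(\frac{18}{39} + \frac{\left(-41\right) \frac{1}{14}}{m{\left(-2,-2 \right)}}\right) 88 = 21 \left(\frac{18}{39} + \frac{\left(-41\right) \frac{1}{14}}{-2 + \left(-2\right)^{2} + 2 \left(-2\right) - -4}\right) 88 = 21 \left(18 \cdot \frac{1}{39} + \frac{\left(-41\right) \frac{1}{14}}{-2 + 4 - 4 + 4}\right) 88 = 21 \left(\frac{6}{13} - \frac{41}{14 \cdot 2}\right) 88 = 21 \left(\frac{6}{13} - \frac{41}{28}\right) 88 = 21 \left(- \frac{365}{364}\right) 88 = \left(- \frac{1095}{52}\right) 88 = - \frac{24090}{13}$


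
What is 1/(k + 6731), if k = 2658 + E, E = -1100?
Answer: 1/8289 ≈ 0.00012064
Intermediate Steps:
k = 1558 (k = 2658 - 1100 = 1558)
1/(k + 6731) = 1/(1558 + 6731) = 1/8289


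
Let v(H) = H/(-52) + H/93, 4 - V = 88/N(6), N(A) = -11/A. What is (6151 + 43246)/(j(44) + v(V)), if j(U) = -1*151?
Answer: -4593921/14084 ≈ -326.18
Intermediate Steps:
V = 52 (V = 4 - 88/((-11/6)) = 4 - 88/((-11*1/6)) = 4 - 88/(-11/6) = 4 - 88*(-6)/11 = 4 - 1*(-48) = 4 + 48 = 52)
v(H) = -41*H/4836 (v(H) = H*(-1/52) + H*(1/93) = -H/52 + H/93 = -41*H/4836)
j(U) = -151
(6151 + 43246)/(j(44) + v(V)) = (6151 + 43246)/(-151 - 41/4836*52) = 49397/(-151 - 41/93) = 49397/(-14084/93) = 49397*(-93/14084) = -4593921/14084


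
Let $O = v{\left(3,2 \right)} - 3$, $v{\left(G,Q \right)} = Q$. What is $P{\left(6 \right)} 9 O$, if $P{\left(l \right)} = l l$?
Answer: $-324$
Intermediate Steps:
$P{\left(l \right)} = l^{2}$
$O = -1$ ($O = 2 - 3 = -1$)
$P{\left(6 \right)} 9 O = 6^{2} \cdot 9 \left(-1\right) = 36 \cdot 9 \left(-1\right) = 324 \left(-1\right) = -324$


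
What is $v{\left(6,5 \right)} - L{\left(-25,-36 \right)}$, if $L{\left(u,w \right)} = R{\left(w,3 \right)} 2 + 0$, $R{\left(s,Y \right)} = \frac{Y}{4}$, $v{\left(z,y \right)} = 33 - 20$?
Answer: $\frac{23}{2} \approx 11.5$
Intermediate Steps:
$v{\left(z,y \right)} = 13$
$R{\left(s,Y \right)} = \frac{Y}{4}$ ($R{\left(s,Y \right)} = Y \frac{1}{4} = \frac{Y}{4}$)
$L{\left(u,w \right)} = \frac{3}{2}$ ($L{\left(u,w \right)} = \frac{1}{4} \cdot 3 \cdot 2 + 0 = \frac{3}{4} \cdot 2 + 0 = \frac{3}{2} + 0 = \frac{3}{2}$)
$v{\left(6,5 \right)} - L{\left(-25,-36 \right)} = 13 - \frac{3}{2} = \frac{23}{2}$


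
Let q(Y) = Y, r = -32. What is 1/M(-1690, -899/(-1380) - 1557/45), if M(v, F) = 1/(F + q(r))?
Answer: -91009/1380 ≈ -65.948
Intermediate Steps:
M(v, F) = 1/(-32 + F) (M(v, F) = 1/(F - 32) = 1/(-32 + F))
1/M(-1690, -899/(-1380) - 1557/45) = 1/(1/(-32 + (-899/(-1380) - 1557/45))) = 1/(1/(-32 + (-899*(-1/1380) - 1557*1/45))) = 1/(1/(-32 + (899/1380 - 173/5))) = 1/(1/(-32 - 46849/1380)) = 1/(1/(-91009/1380)) = 1/(-1380/91009) = -91009/1380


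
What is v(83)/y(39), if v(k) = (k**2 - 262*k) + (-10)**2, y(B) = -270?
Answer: 4919/90 ≈ 54.656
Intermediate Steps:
v(k) = 100 + k**2 - 262*k (v(k) = (k**2 - 262*k) + 100 = 100 + k**2 - 262*k)
v(83)/y(39) = (100 + 83**2 - 262*83)/(-270) = (100 + 6889 - 21746)*(-1/270) = -14757*(-1/270) = 4919/90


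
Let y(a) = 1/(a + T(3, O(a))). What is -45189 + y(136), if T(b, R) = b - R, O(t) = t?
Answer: -135566/3 ≈ -45189.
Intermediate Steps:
y(a) = ⅓ (y(a) = 1/(a + (3 - a)) = 1/3 = ⅓)
-45189 + y(136) = -45189 + ⅓ = -135566/3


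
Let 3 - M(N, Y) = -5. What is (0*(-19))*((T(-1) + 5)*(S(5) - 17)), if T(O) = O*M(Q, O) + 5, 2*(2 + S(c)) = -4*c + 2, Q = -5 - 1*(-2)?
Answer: 0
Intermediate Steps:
Q = -3 (Q = -5 + 2 = -3)
M(N, Y) = 8 (M(N, Y) = 3 - 1*(-5) = 3 + 5 = 8)
S(c) = -1 - 2*c (S(c) = -2 + (-4*c + 2)/2 = -2 + (2 - 4*c)/2 = -2 + (1 - 2*c) = -1 - 2*c)
T(O) = 5 + 8*O (T(O) = O*8 + 5 = 8*O + 5 = 5 + 8*O)
(0*(-19))*((T(-1) + 5)*(S(5) - 17)) = (0*(-19))*(((5 + 8*(-1)) + 5)*((-1 - 2*5) - 17)) = 0*(((5 - 8) + 5)*((-1 - 10) - 17)) = 0*((-3 + 5)*(-11 - 17)) = 0*(2*(-28)) = 0*(-56) = 0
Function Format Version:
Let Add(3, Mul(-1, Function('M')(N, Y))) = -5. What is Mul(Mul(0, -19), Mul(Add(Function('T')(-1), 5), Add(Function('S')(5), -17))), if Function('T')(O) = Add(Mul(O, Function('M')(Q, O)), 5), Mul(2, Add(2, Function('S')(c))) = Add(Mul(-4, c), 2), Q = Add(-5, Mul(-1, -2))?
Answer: 0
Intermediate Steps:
Q = -3 (Q = Add(-5, 2) = -3)
Function('M')(N, Y) = 8 (Function('M')(N, Y) = Add(3, Mul(-1, -5)) = Add(3, 5) = 8)
Function('S')(c) = Add(-1, Mul(-2, c)) (Function('S')(c) = Add(-2, Mul(Rational(1, 2), Add(Mul(-4, c), 2))) = Add(-2, Mul(Rational(1, 2), Add(2, Mul(-4, c)))) = Add(-2, Add(1, Mul(-2, c))) = Add(-1, Mul(-2, c)))
Function('T')(O) = Add(5, Mul(8, O)) (Function('T')(O) = Add(Mul(O, 8), 5) = Add(Mul(8, O), 5) = Add(5, Mul(8, O)))
Mul(Mul(0, -19), Mul(Add(Function('T')(-1), 5), Add(Function('S')(5), -17))) = Mul(Mul(0, -19), Mul(Add(Add(5, Mul(8, -1)), 5), Add(Add(-1, Mul(-2, 5)), -17))) = Mul(0, Mul(Add(Add(5, -8), 5), Add(Add(-1, -10), -17))) = Mul(0, Mul(Add(-3, 5), Add(-11, -17))) = Mul(0, Mul(2, -28)) = Mul(0, -56) = 0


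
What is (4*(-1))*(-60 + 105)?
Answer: -180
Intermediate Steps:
(4*(-1))*(-60 + 105) = -4*45 = -180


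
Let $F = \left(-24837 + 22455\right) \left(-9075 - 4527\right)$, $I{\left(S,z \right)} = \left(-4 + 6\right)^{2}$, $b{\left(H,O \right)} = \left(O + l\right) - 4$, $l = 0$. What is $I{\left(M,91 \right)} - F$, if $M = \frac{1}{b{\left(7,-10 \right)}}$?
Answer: $-32399960$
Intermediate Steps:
$b{\left(H,O \right)} = -4 + O$ ($b{\left(H,O \right)} = \left(O + 0\right) - 4 = O - 4 = -4 + O$)
$M = - \frac{1}{14}$ ($M = \frac{1}{-4 - 10} = \frac{1}{-14} = - \frac{1}{14} \approx -0.071429$)
$I{\left(S,z \right)} = 4$ ($I{\left(S,z \right)} = 2^{2} = 4$)
$F = 32399964$ ($F = \left(-2382\right) \left(-13602\right) = 32399964$)
$I{\left(M,91 \right)} - F = 4 - 32399964 = -32399960$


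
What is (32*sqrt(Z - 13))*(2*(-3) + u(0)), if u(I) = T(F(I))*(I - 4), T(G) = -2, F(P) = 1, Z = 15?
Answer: 64*sqrt(2) ≈ 90.510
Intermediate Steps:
u(I) = 8 - 2*I (u(I) = -2*(I - 4) = -2*(-4 + I) = 8 - 2*I)
(32*sqrt(Z - 13))*(2*(-3) + u(0)) = (32*sqrt(15 - 13))*(2*(-3) + (8 - 2*0)) = (32*sqrt(2))*(-6 + (8 + 0)) = (32*sqrt(2))*(-6 + 8) = (32*sqrt(2))*2 = 64*sqrt(2)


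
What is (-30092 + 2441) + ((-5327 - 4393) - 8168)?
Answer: -45539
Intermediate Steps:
(-30092 + 2441) + ((-5327 - 4393) - 8168) = -27651 + (-9720 - 8168) = -27651 - 17888 = -45539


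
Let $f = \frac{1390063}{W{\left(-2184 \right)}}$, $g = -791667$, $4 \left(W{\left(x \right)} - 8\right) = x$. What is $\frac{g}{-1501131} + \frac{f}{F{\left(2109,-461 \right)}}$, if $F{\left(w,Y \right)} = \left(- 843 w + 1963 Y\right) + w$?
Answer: $\frac{381283633329073}{721657668917546} \approx 0.52834$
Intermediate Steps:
$F{\left(w,Y \right)} = - 842 w + 1963 Y$
$W{\left(x \right)} = 8 + \frac{x}{4}$
$f = - \frac{1390063}{538}$ ($f = \frac{1390063}{8 + \frac{1}{4} \left(-2184\right)} = \frac{1390063}{8 - 546} = \frac{1390063}{-538} = 1390063 \left(- \frac{1}{538}\right) = - \frac{1390063}{538} \approx -2583.8$)
$\frac{g}{-1501131} + \frac{f}{F{\left(2109,-461 \right)}} = - \frac{791667}{-1501131} - \frac{1390063}{538 \left(\left(-842\right) 2109 + 1963 \left(-461\right)\right)} = \left(-791667\right) \left(- \frac{1}{1501131}\right) - \frac{1390063}{538 \left(-1775778 - 904943\right)} = \frac{263889}{500377} - \frac{1390063}{538 \left(-2680721\right)} = \frac{263889}{500377} - - \frac{1390063}{1442227898} = \frac{263889}{500377} + \frac{1390063}{1442227898} = \frac{381283633329073}{721657668917546}$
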